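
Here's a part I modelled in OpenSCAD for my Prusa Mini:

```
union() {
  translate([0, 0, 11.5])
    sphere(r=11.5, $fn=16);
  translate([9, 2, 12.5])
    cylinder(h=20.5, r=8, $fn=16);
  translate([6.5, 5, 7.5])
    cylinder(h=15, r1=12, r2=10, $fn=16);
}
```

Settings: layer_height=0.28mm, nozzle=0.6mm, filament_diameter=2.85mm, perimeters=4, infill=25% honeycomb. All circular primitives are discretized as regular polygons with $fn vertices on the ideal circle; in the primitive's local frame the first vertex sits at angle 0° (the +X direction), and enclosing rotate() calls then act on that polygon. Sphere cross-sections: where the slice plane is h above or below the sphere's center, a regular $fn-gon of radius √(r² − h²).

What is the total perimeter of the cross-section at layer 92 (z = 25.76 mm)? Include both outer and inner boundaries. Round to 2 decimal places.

49.94 mm

At z = 25.76 mm: the sphere does not reach this height (|z−center|=14.260 > r=11.5); the cylinder at (9, 2): section is a regular 16-gon, circumradius r=8 (perimeter = 2·16·8.000·sin(180°/16) = 49.94 mm); the cone at (6.5, 5) is absent (z outside [7.5, 22.5]); Taking the union: only the r=8 cylinder at (9, 2) is present, so the union is just that shape — boundary = 49.94 mm. Overall, the cross-section is a single solid region. Total boundary length (outer) = 49.94 mm.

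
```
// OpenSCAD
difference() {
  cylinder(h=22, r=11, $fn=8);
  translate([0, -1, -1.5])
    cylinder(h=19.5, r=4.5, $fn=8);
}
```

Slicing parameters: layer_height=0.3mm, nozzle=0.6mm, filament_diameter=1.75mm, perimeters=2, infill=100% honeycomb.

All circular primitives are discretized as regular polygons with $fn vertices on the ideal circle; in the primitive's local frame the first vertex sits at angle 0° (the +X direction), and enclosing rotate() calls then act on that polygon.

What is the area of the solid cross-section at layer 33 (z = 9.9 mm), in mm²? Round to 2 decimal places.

At z = 9.9 mm: the r=11 cylinder gives a regular 8-gon of circumradius 11 (constant along its height) (area = (8/2)·11.000²·sin(360°/8) = 342.24 mm²); the cylinder at (0, -1): section is a regular 8-gon, circumradius r=4.5 (area = (8/2)·4.500²·sin(360°/8) = 57.28 mm²); After the difference (first − rest): starting from the r=11 cylinder (342.24 mm²), the r=4.5 cylinder at (0, -1) lies wholly inside it (removes its full 57.28 mm² and its 27.55 mm outline becomes a hole wall) — area = 284.96 mm². Overall, the cross-section is one region with 1 hole. Net area = 284.96 mm².

284.96 mm²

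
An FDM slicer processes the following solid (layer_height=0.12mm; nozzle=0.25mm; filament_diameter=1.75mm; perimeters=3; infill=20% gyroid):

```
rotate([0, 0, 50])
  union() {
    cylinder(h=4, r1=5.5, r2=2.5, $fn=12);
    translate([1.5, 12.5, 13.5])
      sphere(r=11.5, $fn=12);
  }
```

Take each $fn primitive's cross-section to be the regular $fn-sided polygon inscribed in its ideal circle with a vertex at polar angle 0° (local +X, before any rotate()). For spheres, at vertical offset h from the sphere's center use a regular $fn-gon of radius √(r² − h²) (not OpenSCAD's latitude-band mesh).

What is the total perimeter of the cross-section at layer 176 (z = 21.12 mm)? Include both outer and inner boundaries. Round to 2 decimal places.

At z = 21.12 mm: the cone is absent (z outside [0, 4]); the sphere at (1.5, 12.5): section is a regular 12-gon, circumradius = √(r²−h²) = √(11.5²−7.62²) = 8.613 (perimeter = 2·12·8.613·sin(180°/12) = 53.50 mm); Combining (union): only the r=11.5 sphere at (1.5, 12.5) is present, so the union is just that shape — boundary = 53.50 mm; (whole slice rotated 50° about Z — lengths, areas and connectivity unchanged). Overall, the cross-section is a single solid region. Total boundary length (outer) = 53.50 mm.

53.50 mm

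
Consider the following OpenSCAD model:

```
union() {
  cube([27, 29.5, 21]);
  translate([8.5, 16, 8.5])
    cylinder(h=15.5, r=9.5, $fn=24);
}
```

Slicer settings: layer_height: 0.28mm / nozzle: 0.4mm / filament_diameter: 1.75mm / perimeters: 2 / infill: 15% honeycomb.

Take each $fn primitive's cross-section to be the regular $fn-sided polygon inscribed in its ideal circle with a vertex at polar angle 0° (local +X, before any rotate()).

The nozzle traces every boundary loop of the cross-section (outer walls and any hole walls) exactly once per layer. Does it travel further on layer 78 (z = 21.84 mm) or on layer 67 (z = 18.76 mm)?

Layer 78 (z = 21.84): the cube is absent (z outside [0, 21]); the r=9.5 cylinder at (8.5, 16) contributes a regular 24-gon of circumradius 9.5 (perimeter = 2·24·9.500·sin(180°/24) = 59.52 mm); Merging all regions: only the r=9.5 cylinder at (8.5, 16) is present, so the union is just that shape — boundary = 59.52 mm. So its perimeter = 59.52 mm. Layer 67 (z = 18.76): the 27×29.5 cube contributes its full rectangle (perimeter 113.00 mm); the cylinder at (8.5, 16): section is a regular 24-gon, circumradius r=9.5 (perimeter = 2·24·9.500·sin(180°/24) = 59.52 mm); Taking the union: the regions partially overlap (shared area 275.08 mm²), so the edge portions inside another operand are dropped and the merged outline is re-measured after clipping — boundary = 113.31 mm. So its perimeter = 113.31 mm. Layer 67 is larger (113.31 vs 59.52 mm).

layer 67 (z = 18.76 mm)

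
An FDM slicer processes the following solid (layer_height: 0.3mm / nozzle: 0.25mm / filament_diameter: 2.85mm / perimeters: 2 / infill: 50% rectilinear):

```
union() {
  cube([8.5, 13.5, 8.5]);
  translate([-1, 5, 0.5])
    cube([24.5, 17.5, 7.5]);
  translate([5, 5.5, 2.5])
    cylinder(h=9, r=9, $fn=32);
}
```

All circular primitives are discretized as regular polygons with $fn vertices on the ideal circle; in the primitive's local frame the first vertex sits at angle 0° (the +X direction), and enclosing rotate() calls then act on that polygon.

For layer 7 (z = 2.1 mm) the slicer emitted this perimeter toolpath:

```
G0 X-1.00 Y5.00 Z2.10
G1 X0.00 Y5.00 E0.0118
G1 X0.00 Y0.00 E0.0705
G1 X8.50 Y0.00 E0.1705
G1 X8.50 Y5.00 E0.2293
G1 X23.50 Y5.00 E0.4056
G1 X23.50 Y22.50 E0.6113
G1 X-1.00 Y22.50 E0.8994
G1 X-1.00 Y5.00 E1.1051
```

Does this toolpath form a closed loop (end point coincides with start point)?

Start point (G0): (-1.00, 5.00). End point (last G1): the path returns to the start — closed.

yes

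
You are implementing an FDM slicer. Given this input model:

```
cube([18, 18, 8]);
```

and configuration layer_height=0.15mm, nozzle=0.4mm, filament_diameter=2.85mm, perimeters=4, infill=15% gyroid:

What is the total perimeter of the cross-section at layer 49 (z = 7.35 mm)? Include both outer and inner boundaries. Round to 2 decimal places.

72.00 mm

At z = 7.35 mm: the 18×18 cube contributes its full rectangle (perimeter 72.00 mm). Overall, the cross-section is a single solid region. Total boundary length (outer) = 72.00 mm.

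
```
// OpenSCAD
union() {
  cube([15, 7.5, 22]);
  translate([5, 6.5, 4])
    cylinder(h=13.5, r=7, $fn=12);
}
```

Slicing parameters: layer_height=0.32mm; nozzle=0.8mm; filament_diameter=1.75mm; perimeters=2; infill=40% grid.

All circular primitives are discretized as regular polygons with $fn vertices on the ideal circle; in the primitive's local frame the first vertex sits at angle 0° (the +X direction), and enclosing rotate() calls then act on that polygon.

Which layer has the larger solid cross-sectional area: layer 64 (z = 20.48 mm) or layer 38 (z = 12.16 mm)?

Layer 64 (z = 20.48): the cube is present — its section is the full 15×7.5 rectangle (area 112.50 mm²); the cylinder at (5, 6.5) is not intersected at this z (z outside [4, 17.5]); Merging all regions: only the 15×7.5 cube is present, so the union is just that shape — area = 112.50 mm². So its area = 112.50 mm². Layer 38 (z = 12.16): the cube is present — its section is the full 15×7.5 rectangle (area 112.50 mm²); the r=7 cylinder at (5, 6.5) contributes a regular 12-gon of circumradius 7 (area = (12/2)·7.000²·sin(360°/12) = 147.00 mm²); Taking the union: the regions partially overlap — summed areas 259.50 mm² minus the doubly-counted overlap 78.51 mm² gives 180.99 mm² — area = 180.99 mm². So its area = 180.99 mm². Layer 38 is larger (180.99 vs 112.50 mm²).

layer 38 (z = 12.16 mm)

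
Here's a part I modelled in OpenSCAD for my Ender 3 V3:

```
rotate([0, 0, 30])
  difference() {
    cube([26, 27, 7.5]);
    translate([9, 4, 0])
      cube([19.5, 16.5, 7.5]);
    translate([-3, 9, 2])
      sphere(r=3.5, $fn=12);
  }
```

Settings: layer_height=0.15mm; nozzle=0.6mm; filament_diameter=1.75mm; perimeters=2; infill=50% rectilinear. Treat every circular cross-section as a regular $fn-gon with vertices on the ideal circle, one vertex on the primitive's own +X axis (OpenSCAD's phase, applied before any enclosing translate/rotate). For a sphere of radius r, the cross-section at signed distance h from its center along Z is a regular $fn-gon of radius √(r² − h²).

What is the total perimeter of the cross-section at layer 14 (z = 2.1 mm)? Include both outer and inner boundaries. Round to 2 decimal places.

140.15 mm

At z = 2.1 mm: the 26×27 cube contributes its full rectangle (perimeter 106.00 mm); the 19.5×16.5 cube at (9, 4) contributes its full rectangle (perimeter 72.00 mm); the sphere at (-3, 9): section is a regular 12-gon, circumradius = √(r²−h²) = √(3.5²−0.1²) = 3.499 (perimeter = 2·12·3.499·sin(180°/12) = 21.73 mm); Taking the first minus the rest: starting from the 26×27 cube, the 19.5×16.5 cube at (9, 4) partially overlaps it — only the 280.50 mm² overlap (of its 321.75 mm²) is removed, clipping the outline; the r=3.5 sphere at (-3, 9) partially overlaps it — only the 0.93 mm² overlap (of its 36.72 mm²) is removed, clipping the outline — boundary = 140.15 mm; (rotated 30° about Z; rotation is an isometry so areas/perimeters/island counts are preserved). Overall, the cross-section is a single solid region. Total boundary length (outer) = 140.15 mm.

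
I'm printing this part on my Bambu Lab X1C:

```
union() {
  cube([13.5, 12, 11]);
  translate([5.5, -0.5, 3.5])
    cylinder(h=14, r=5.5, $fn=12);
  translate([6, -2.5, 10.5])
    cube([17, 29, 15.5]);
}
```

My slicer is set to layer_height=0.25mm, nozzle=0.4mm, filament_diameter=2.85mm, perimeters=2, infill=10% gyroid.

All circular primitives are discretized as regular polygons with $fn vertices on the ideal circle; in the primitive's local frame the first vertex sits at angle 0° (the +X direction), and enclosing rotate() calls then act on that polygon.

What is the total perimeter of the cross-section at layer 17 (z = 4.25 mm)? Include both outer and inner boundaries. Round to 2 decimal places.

58.39 mm

At z = 4.25 mm: the cube is present — its section is the full 13.5×12 rectangle (perimeter 51.00 mm); the cylinder at (5.5, -0.5): section is a regular 12-gon, circumradius r=5.5 (perimeter = 2·12·5.500·sin(180°/12) = 34.16 mm); the cube at (6, -2.5) is not intersected at this z (z outside [10.5, 26]); Merging all regions: the regions partially overlap (shared area 39.94 mm²), so the edge portions inside another operand are dropped and the merged outline is re-measured after clipping — boundary = 58.39 mm. Overall, the cross-section is a single solid region. Total boundary length (outer) = 58.39 mm.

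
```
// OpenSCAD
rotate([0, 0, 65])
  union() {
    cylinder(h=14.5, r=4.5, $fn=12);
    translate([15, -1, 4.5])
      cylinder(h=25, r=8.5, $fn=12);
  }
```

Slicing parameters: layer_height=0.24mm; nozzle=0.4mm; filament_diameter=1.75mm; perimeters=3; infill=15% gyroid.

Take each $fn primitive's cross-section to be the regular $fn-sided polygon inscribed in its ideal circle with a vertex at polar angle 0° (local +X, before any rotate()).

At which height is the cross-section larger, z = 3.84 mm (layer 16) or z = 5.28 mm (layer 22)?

Layer 16 (z = 3.84): the r=4.5 cylinder contributes a regular 12-gon of circumradius 4.5 (area = (12/2)·4.500²·sin(360°/12) = 60.75 mm²); the cylinder at (15, -1) is not intersected at this z (z outside [4.5, 29.5]); Merging all regions: only the r=4.5 cylinder is present, so the union is just that shape — area = 60.75 mm²; (whole slice rotated 65° about Z — lengths, areas and connectivity unchanged). So its area = 60.75 mm². Layer 22 (z = 5.28): the r=4.5 cylinder contributes a regular 12-gon of circumradius 4.5 (area = (12/2)·4.500²·sin(360°/12) = 60.75 mm²); the r=8.5 cylinder at (15, -1) contributes a regular 12-gon of circumradius 8.5 (area = (12/2)·8.500²·sin(360°/12) = 216.75 mm²); Merging all regions: the 2 present regions are separate (no shared area or edge), so areas and boundary lengths simply add and each stays a separate island — area = 277.50 mm²; (whole slice rotated 65° about Z — lengths, areas and connectivity unchanged). So its area = 277.50 mm². Layer 22 is larger (277.50 vs 60.75 mm²).

layer 22 (z = 5.28 mm)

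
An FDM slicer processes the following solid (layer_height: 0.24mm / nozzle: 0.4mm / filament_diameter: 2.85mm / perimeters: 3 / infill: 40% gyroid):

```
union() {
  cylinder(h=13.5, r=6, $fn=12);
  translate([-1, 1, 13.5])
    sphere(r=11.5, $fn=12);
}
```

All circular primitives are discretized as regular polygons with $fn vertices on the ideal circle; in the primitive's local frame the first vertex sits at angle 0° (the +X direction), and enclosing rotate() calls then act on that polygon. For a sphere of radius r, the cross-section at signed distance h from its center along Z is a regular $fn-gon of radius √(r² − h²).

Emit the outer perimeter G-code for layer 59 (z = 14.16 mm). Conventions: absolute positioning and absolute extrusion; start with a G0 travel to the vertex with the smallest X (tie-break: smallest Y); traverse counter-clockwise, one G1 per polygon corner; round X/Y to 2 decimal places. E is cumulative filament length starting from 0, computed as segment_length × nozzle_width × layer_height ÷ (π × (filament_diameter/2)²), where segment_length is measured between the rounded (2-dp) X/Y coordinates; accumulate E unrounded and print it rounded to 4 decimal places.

G0 X-12.48 Y1.00 Z14.16
G1 X-10.94 Y-4.74 E0.0894
G1 X-6.74 Y-8.94 E0.1788
G1 X-1.00 Y-10.48 E0.2682
G1 X4.74 Y-8.94 E0.3577
G1 X8.94 Y-4.74 E0.4471
G1 X10.48 Y1.00 E0.5365
G1 X8.94 Y6.74 E0.6259
G1 X4.74 Y10.94 E0.7153
G1 X-1.00 Y12.48 E0.8047
G1 X-6.74 Y10.94 E0.8942
G1 X-10.94 Y6.74 E0.9836
G1 X-12.48 Y1.00 E1.0730

At z = 14.16 mm: the cylinder does not reach this height (z outside [0, 13.5]); the sphere at (-1, 1): section is a regular 12-gon, circumradius = √(r²−h²) = √(11.5²−0.66²) = 11.481; Taking the union: only the r=11.5 sphere at (-1, 1) is present, so the union is just that shape — 1 connected region. The outline is a single polygon with 12 vertices. Extrusion per mm of travel: 0.4 × 0.24 / (π × 1.425²) = 0.015048. Accumulating E over each segment gives final E = 1.0730.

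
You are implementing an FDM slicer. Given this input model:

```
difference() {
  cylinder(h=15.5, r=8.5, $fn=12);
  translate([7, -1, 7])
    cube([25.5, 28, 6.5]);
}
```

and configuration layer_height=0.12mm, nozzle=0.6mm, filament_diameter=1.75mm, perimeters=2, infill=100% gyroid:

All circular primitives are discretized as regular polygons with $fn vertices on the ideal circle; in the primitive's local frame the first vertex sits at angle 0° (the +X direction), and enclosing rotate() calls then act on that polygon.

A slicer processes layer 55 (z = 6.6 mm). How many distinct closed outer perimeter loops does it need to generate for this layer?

1

At z = 6.6 mm: the r=8.5 cylinder contributes a regular 12-gon of circumradius 8.5; the cube at (7, -1) is absent (z outside [7, 13.5]); Taking the first minus the rest: none of the subtracted shapes is present at this height, so the r=8.5 cylinder is unchanged — 1 connected region. The result has 1 disconnected region.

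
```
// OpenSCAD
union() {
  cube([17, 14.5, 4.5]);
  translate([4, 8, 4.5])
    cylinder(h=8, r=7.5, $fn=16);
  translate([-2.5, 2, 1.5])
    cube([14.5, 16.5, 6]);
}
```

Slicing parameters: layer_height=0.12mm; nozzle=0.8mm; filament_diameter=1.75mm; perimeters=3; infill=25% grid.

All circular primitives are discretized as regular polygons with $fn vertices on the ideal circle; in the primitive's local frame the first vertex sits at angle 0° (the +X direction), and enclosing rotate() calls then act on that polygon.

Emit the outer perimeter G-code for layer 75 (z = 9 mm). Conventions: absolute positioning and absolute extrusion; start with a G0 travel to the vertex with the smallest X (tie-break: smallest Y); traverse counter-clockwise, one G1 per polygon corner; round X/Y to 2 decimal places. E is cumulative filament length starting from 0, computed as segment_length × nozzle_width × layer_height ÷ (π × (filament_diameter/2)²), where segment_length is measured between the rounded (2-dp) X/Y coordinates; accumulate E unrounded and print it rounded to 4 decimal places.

At z = 9 mm: the cube does not reach this height (z outside [0, 4.5]); the cylinder at (4, 8): section is a regular 16-gon, circumradius r=7.5; the cube at (-2.5, 2) is not intersected at this z (z outside [1.5, 7.5]); Combining (union): only the r=7.5 cylinder at (4, 8) is present, so the union is just that shape — 1 connected region. The outline is a single polygon with 16 vertices. Extrusion per mm of travel: 0.8 × 0.12 / (π × 0.875²) = 0.039912. Accumulating E over each segment gives final E = 1.8686.

G0 X-3.50 Y8.00 Z9.00
G1 X-2.93 Y5.13 E0.1168
G1 X-1.30 Y2.70 E0.2336
G1 X1.13 Y1.07 E0.3504
G1 X4.00 Y0.50 E0.4671
G1 X6.87 Y1.07 E0.5839
G1 X9.30 Y2.70 E0.7007
G1 X10.93 Y5.13 E0.8175
G1 X11.50 Y8.00 E0.9343
G1 X10.93 Y10.87 E1.0511
G1 X9.30 Y13.30 E1.1679
G1 X6.87 Y14.93 E1.2846
G1 X4.00 Y15.50 E1.4014
G1 X1.13 Y14.93 E1.5182
G1 X-1.30 Y13.30 E1.6350
G1 X-2.93 Y10.87 E1.7518
G1 X-3.50 Y8.00 E1.8686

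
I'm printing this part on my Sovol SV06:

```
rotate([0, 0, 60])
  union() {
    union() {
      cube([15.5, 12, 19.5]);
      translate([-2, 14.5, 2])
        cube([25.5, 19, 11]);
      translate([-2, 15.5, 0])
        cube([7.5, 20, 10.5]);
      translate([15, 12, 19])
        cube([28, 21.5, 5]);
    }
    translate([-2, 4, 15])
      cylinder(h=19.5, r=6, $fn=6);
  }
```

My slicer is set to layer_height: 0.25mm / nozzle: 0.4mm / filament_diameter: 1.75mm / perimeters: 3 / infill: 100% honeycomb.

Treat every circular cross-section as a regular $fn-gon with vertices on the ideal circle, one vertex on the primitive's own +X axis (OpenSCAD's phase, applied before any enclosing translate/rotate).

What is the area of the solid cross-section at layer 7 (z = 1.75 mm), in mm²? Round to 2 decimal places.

336.00 mm²

At z = 1.75 mm: the 15.5×12 cube contributes its full rectangle (area 186.00 mm²); the cube at (-2, 14.5) is absent (z outside [2, 13]); the cube at (-2, 15.5) (footprint 7.5×20) is included at this height (area 150.00 mm²); the cube at (15, 12) does not reach this height (z outside [19, 24]); Taking the union: the 2 present regions are separate (no shared area or edge), so areas and boundary lengths simply add and each stays a separate island — area = 336.00 mm²; the cylinder at (-2, 4) does not reach this height (z outside [15, 34.5]); Taking the union: only the result so far is present, so the union is just that shape — area = 336.00 mm²; (whole slice rotated 60° about Z — lengths, areas and connectivity unchanged). Overall, the cross-section has 2 separate islands. Net area = 336.00 mm².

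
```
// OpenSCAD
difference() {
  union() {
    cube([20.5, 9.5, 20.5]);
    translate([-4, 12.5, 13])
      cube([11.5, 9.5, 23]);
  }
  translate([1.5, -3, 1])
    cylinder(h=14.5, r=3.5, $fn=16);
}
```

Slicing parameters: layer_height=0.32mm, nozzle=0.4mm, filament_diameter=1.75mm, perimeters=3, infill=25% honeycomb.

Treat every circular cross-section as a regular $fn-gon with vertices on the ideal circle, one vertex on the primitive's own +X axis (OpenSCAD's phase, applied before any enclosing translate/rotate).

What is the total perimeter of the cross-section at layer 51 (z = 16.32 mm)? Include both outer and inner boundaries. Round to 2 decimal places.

At z = 16.32 mm: the 20.5×9.5 cube contributes its full rectangle (perimeter 60.00 mm); the 11.5×9.5 cube at (-4, 12.5) contributes its full rectangle (perimeter 42.00 mm); Combining (union): the 2 present regions are separate (no shared area or edge), so areas and boundary lengths simply add and each stays a separate island — boundary = 102.00 mm; the cylinder at (1.5, -3) is absent (z outside [1, 15.5]); Taking the first minus the rest: none of the subtracted shapes is present at this height, so that combined region is unchanged — boundary = 102.00 mm. Overall, the cross-section has 2 separate islands. Total boundary length (outer) = 102.00 mm.

102.00 mm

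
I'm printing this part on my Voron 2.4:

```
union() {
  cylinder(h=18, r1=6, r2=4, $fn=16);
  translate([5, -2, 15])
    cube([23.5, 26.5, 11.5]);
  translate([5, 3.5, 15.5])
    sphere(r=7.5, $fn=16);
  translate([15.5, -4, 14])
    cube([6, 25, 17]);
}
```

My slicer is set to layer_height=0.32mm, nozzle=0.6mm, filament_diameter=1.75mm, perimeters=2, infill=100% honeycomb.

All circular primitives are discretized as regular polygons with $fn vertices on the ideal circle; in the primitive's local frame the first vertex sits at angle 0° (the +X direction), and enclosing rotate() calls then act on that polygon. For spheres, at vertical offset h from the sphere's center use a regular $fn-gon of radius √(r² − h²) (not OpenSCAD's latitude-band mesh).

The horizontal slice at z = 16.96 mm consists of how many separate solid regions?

1

At z = 16.96 mm: the cone (r1=6→r2=4) has section circumradius 4.116 here — a regular 16-gon; the 23.5×26.5 cube at (5, -2) contributes its full rectangle; the r=7.5 sphere at (5, 3.5) contributes a regular 16-gon of circumradius √(7.5²−1.46²) = 7.357; the 6×25 cube at (15.5, -4) contributes its full rectangle; Combining (union): the regions partially overlap (shared area 247.25 mm²), so overlapping operands fuse into one piece — 1 connected region. The result has 1 disconnected region.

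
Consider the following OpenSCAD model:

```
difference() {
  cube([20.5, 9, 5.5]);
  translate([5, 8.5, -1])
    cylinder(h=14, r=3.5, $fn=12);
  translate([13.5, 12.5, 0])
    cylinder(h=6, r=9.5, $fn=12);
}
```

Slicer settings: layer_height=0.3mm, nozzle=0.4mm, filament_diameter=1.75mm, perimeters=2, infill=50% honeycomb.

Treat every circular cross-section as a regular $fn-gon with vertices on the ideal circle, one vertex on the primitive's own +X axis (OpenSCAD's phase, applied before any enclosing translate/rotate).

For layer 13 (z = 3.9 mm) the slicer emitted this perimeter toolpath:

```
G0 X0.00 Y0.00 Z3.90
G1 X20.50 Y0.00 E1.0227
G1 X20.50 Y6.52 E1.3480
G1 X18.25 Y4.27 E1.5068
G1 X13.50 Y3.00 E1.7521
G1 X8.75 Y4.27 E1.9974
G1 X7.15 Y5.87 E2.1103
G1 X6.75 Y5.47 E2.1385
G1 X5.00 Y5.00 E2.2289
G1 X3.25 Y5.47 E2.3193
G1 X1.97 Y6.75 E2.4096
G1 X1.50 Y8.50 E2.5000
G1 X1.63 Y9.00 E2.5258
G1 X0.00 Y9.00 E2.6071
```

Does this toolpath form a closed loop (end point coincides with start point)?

no

Start point (G0): (0.00, 0.00). End point (last G1): the path does not return to the start — open.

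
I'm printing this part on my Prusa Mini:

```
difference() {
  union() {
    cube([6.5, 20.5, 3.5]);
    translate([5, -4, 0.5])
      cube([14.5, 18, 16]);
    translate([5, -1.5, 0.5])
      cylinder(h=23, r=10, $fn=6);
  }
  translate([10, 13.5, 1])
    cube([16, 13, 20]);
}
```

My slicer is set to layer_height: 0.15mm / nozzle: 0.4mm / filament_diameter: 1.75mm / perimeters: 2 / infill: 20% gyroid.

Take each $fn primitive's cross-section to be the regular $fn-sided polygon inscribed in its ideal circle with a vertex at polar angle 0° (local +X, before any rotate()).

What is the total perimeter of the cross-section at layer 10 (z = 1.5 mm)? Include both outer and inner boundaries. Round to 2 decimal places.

100.40 mm

At z = 1.5 mm: the cube (footprint 6.5×20.5) is included at this height (perimeter 54.00 mm); the cube at (5, -4) (footprint 14.5×18) is included at this height (perimeter 65.00 mm); the cylinder at (5, -1.5): section is a regular 6-gon, circumradius r=10 (perimeter = 2·6·10.000·sin(180°/6) = 60.00 mm); Merging all regions: the regions partially overlap (shared area 144.95 mm²), so the edge portions inside another operand are dropped and the merged outline is re-measured after clipping — boundary = 100.40 mm; the cube at (10, 13.5) (footprint 16×13) is included at this height (perimeter 58.00 mm); Subtracting the remaining from the first: starting from that combined region, the 16×13 cube at (10, 13.5) partially overlaps it — only the 4.75 mm² overlap (of its 208.00 mm²) is removed, clipping the outline — boundary = 100.40 mm. Overall, the cross-section is a single solid region. Total boundary length (outer) = 100.40 mm.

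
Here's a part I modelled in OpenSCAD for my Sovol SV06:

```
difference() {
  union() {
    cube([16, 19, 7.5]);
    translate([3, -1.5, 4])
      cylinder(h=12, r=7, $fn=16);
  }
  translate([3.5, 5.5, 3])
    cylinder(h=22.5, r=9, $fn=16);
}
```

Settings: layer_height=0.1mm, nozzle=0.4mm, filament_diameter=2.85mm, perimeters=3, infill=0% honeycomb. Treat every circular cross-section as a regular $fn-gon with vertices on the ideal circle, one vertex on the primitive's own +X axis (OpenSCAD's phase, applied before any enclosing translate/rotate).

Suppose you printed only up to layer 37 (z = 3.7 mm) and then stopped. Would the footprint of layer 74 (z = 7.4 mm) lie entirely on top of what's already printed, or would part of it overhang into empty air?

Compare the two slices. At z = 3.7: the cube is present — its section is the full 16×19 rectangle (area 304.00 mm²); the cylinder at (3, -1.5) is not intersected at this z (z outside [4, 16]); Taking the union: only the 16×19 cube is present, so the union is just that shape — area = 304.00 mm²; the r=9 cylinder at (3.5, 5.5) contributes a regular 16-gon of circumradius 9 (area = (16/2)·9.000²·sin(360°/16) = 247.98 mm²); Subtracting the remaining from the first: starting from that combined region (304.00 mm²), the r=9 cylinder at (3.5, 5.5) partially overlaps it — only the 157.03 mm² overlap (of its 247.98 mm²) is removed, clipping the outline — area = 146.97 mm². At z = 7.4: the cube is present — its section is the full 16×19 rectangle (area 304.00 mm²); the cylinder at (3, -1.5): section is a regular 16-gon, circumradius r=7 (area = (16/2)·7.000²·sin(360°/16) = 150.01 mm²); Merging all regions: the regions partially overlap — summed areas 454.01 mm² minus the doubly-counted overlap 42.81 mm² gives 411.20 mm² — area = 411.20 mm²; the cylinder at (3.5, 5.5): section is a regular 16-gon, circumradius r=9 (area = (16/2)·9.000²·sin(360°/16) = 247.98 mm²); After the difference (first − rest): starting from that combined region (411.20 mm²), the r=9 cylinder at (3.5, 5.5) partially overlaps it — only the 201.31 mm² overlap (of its 247.98 mm²) is removed, clipping the outline — area = 209.90 mm². Checking containment: at z = 7.4 the cross-section extends beyond the z = 3.7 cross-section by about 62.92 mm².

part overhangs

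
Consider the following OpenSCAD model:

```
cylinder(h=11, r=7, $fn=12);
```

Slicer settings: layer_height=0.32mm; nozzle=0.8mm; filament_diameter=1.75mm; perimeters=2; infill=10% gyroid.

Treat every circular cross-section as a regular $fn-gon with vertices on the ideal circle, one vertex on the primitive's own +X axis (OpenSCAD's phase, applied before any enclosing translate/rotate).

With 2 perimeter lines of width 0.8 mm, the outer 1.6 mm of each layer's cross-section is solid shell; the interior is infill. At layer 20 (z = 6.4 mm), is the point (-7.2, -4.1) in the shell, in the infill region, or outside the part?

At z = 6.4 mm: the r=7 cylinder contributes a regular 12-gon of circumradius 7. Overall, the cross-section is a single solid region. The nearest boundary edge runs (-7.00, 0.00)→(-6.06, -3.50); distance from the point to it = 1.29 mm. The point is not inside any of the regions above, so it lies outside the cross-section (1.29 mm from the nearest boundary).

outside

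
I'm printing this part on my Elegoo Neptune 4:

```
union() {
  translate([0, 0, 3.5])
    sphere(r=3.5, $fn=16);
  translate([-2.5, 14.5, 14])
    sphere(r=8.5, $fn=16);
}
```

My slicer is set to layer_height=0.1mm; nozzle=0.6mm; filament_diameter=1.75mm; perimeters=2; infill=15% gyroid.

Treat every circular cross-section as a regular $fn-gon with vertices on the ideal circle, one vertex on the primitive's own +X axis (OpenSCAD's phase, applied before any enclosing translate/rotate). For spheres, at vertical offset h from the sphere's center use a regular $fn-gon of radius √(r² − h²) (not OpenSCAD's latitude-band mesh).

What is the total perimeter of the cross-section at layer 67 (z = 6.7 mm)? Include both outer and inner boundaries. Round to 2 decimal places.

At z = 6.7 mm: the sphere: section is a regular 16-gon, circumradius = √(r²−h²) = √(3.5²−3.2²) = 1.418 (perimeter = 2·16·1.418·sin(180°/16) = 8.85 mm); the r=8.5 sphere at (-2.5, 14.5) contributes a regular 16-gon of circumradius √(8.5²−7.3²) = 4.354 (perimeter = 2·16·4.354·sin(180°/16) = 27.18 mm); Taking the union: the 2 present regions are separate (no shared area or edge), so areas and boundary lengths simply add and each stays a separate island — boundary = 36.03 mm. Overall, the cross-section has 2 separate islands. Total boundary length (outer) = 36.03 mm.

36.03 mm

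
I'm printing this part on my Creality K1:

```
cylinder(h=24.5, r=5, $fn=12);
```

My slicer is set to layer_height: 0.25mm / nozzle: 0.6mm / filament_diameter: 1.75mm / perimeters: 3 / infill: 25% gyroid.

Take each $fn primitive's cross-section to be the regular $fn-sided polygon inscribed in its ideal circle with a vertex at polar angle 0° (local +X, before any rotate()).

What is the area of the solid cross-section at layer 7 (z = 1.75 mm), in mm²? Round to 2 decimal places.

At z = 1.75 mm: the cylinder: section is a regular 12-gon, circumradius r=5 (area = (12/2)·5.000²·sin(360°/12) = 75.00 mm²). Overall, the cross-section is a single solid region. Net area = 75.00 mm².

75.00 mm²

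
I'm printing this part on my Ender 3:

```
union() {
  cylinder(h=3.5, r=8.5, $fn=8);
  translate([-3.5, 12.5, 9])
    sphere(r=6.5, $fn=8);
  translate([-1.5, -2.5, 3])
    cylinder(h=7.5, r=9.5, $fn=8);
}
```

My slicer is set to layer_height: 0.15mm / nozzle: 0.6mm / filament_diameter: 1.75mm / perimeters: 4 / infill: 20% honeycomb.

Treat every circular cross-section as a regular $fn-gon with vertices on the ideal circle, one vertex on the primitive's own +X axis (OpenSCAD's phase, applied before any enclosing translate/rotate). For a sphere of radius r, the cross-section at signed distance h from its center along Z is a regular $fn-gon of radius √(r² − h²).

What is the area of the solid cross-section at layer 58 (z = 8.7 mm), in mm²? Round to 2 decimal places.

374.15 mm²

At z = 8.7 mm: the cylinder is absent (z outside [0, 3.5]); the r=6.5 sphere at (-3.5, 12.5) slices to a regular 8-gon of circumradius 6.493 (√(r²−h²) with h=0.3 from center) (area = (8/2)·6.493²·sin(360°/8) = 119.25 mm²); the r=9.5 cylinder at (-1.5, -2.5) gives a regular 8-gon of circumradius 9.5 (constant along its height) (area = (8/2)·9.500²·sin(360°/8) = 255.27 mm²); Combining (union): the regions partially overlap — summed areas 374.51 mm² minus the doubly-counted overlap 0.36 mm² gives 374.15 mm² — area = 374.15 mm². Overall, the cross-section is a single solid region. Net area = 374.15 mm².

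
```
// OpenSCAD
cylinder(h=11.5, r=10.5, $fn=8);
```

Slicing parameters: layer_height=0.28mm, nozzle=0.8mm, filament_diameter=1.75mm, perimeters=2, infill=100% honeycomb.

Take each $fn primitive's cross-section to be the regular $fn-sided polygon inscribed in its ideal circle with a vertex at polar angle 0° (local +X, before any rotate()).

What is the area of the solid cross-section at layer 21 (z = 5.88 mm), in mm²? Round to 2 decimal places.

At z = 5.88 mm: the r=10.5 cylinder gives a regular 8-gon of circumradius 10.5 (constant along its height) (area = (8/2)·10.500²·sin(360°/8) = 311.83 mm²). Overall, the cross-section is a single solid region. Net area = 311.83 mm².

311.83 mm²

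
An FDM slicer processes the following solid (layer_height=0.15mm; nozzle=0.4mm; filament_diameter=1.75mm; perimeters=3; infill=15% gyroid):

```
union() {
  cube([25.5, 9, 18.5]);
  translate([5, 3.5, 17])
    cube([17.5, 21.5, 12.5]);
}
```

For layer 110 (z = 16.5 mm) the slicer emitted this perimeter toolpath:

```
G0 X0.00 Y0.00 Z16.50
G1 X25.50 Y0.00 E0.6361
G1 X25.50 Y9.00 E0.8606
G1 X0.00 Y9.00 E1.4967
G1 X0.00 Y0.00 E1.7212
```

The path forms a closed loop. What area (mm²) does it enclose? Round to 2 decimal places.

Apply the shoelace formula to the sequence of (X, Y) vertices; enclosed area = 229.50 mm².

229.50 mm²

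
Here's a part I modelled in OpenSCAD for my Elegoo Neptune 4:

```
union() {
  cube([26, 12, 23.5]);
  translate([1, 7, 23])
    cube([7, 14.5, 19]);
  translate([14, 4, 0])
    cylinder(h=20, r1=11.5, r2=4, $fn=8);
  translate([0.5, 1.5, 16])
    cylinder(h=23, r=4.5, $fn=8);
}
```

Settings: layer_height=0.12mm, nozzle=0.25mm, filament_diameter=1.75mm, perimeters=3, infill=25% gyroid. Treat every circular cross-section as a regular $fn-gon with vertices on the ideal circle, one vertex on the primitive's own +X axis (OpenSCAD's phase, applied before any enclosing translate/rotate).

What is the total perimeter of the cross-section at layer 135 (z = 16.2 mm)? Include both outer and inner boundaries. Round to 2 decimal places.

84.90 mm

At z = 16.2 mm: the 26×12 cube contributes its full rectangle (perimeter 76.00 mm); the cube at (1, 7) is absent (z outside [23, 42]); the cone at (14, 4) (r1=11.5→r2=4) has section circumradius 5.425 here — a regular 8-gon (perimeter = 2·8·5.425·sin(180°/8) = 33.22 mm); the r=4.5 cylinder at (0.5, 1.5) contributes a regular 8-gon of circumradius 4.5 (perimeter = 2·8·4.500·sin(180°/8) = 27.55 mm); Merging all regions: the regions partially overlap (shared area 101.89 mm²), so the edge portions inside another operand are dropped and the merged outline is re-measured after clipping — boundary = 84.90 mm. Overall, the cross-section is a single solid region. Total boundary length (outer) = 84.90 mm.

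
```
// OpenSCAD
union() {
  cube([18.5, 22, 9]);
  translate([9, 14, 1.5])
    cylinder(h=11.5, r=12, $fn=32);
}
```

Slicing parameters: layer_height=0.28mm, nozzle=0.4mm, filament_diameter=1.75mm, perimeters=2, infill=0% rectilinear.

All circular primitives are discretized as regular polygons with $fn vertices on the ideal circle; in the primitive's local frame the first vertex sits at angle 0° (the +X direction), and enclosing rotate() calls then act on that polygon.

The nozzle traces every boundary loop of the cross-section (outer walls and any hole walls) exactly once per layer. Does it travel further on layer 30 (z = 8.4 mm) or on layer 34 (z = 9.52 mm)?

Layer 30 (z = 8.4): the cube (footprint 18.5×22) is included at this height (perimeter 81.00 mm); the r=12 cylinder at (9, 14) contributes a regular 32-gon of circumradius 12 (perimeter = 2·32·12.000·sin(180°/32) = 75.28 mm); Merging all regions: the regions partially overlap (shared area 344.32 mm²), so the edge portions inside another operand are dropped and the merged outline is re-measured after clipping — boundary = 85.91 mm. So its perimeter = 85.91 mm. Layer 34 (z = 9.52): the cube does not reach this height (z outside [0, 9]); the r=12 cylinder at (9, 14) contributes a regular 32-gon of circumradius 12 (perimeter = 2·32·12.000·sin(180°/32) = 75.28 mm); Merging all regions: only the r=12 cylinder at (9, 14) is present, so the union is just that shape — boundary = 75.28 mm. So its perimeter = 75.28 mm. Layer 30 is larger (85.91 vs 75.28 mm).

layer 30 (z = 8.4 mm)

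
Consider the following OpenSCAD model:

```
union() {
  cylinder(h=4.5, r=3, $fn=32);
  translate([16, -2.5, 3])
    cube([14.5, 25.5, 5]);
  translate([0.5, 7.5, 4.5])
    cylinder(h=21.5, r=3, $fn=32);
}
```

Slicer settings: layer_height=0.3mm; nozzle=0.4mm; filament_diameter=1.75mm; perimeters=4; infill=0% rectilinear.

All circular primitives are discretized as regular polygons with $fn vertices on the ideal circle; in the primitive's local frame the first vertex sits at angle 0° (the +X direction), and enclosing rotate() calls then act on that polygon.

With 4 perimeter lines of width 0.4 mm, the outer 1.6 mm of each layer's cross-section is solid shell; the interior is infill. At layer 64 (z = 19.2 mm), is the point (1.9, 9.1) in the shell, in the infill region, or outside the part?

At z = 19.2 mm: the cylinder is absent (z outside [0, 4.5]); the cube at (16, -2.5) is not intersected at this z (z outside [3, 8]); the cylinder at (0.5, 7.5): section is a regular 32-gon, circumradius r=3; Combining (union): only the r=3 cylinder at (0.5, 7.5) is present, so the union is just that shape — 1 connected region. Overall, the cross-section is a single solid region. The nearest boundary edge runs (2.62, 9.62)→(2.17, 9.99); distance from the point to it = 0.86 mm. The point is inside the cross-section, 0.86 mm from the nearest boundary — within the 1.6 mm shell band (4 × 0.4).

shell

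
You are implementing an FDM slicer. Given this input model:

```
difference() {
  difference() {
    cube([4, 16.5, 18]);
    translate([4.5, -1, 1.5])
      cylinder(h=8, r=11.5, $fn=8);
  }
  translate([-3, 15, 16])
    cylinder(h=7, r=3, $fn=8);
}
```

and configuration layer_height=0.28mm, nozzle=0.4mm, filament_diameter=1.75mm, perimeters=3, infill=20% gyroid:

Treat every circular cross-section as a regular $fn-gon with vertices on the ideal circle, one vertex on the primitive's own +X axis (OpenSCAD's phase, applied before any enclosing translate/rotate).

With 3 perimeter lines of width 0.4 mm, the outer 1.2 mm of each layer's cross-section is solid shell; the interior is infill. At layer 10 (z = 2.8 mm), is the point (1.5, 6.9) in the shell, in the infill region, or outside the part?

At z = 2.8 mm: the 4×16.5 cube contributes its full rectangle; the r=11.5 cylinder at (4.5, -1) contributes a regular 8-gon of circumradius 11.5; After the difference (first − rest): starting from the 4×16.5 cube, the r=11.5 cylinder at (4.5, -1) partially overlaps it — only the 37.86 mm² overlap (of its 374.06 mm²) is removed, clipping the outline — 1 connected region; the cylinder at (-3, 15) is not intersected at this z (z outside [16, 23]); Taking the first minus the rest: none of the subtracted shapes is present at this height, so the result so far is unchanged — 1 connected region. Overall, the cross-section is a single solid region. The nearest boundary edge runs (4.00, 10.29)→(0.00, 8.64); distance from the point to it = 2.18 mm. The point is not inside any of the regions above, so it lies outside the cross-section (2.18 mm from the nearest boundary).

outside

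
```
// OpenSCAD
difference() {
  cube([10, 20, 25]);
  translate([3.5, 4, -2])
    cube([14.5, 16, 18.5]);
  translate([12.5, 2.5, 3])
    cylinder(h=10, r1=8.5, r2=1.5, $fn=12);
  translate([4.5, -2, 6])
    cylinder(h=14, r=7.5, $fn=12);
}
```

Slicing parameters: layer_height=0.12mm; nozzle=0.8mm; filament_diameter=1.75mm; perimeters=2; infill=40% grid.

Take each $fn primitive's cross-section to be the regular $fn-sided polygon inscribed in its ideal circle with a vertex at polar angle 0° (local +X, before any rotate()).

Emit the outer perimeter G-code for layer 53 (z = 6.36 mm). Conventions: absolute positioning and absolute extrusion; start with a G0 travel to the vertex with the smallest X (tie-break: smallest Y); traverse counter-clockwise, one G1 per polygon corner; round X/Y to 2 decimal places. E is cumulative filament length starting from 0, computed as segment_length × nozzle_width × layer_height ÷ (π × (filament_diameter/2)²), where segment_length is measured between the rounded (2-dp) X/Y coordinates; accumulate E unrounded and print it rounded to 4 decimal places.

At z = 6.36 mm: the 10×20 cube contributes its full rectangle; the cube at (3.5, 4) (footprint 14.5×16) is included at this height; the cone at (12.5, 2.5) (r1=8.5→r2=1.5) has section circumradius 6.148 here — a regular 12-gon; the r=7.5 cylinder at (4.5, -2) contributes a regular 12-gon of circumradius 7.5; Taking the first minus the rest: starting from the 10×20 cube, the 14.5×16 cube at (3.5, 4) partially overlaps it — only the 104.00 mm² overlap (of its 232.00 mm²) is removed, clipping the outline; the cone at (12.5, 2.5) partially overlaps it — only the 13.45 mm² overlap (of its 113.39 mm²) is removed, clipping the outline; the r=7.5 cylinder at (4.5, -2) partially overlaps it — only the 29.01 mm² overlap (of its 168.75 mm²) is removed, clipping the outline — 1 connected region. The outline is a single polygon with 5 vertices. Extrusion per mm of travel: 0.8 × 0.12 / (π × 0.875²) = 0.039912. Accumulating E over each segment gives final E = 1.5337.

G0 X0.00 Y3.75 Z6.36
G1 X0.75 Y4.50 E0.0423
G1 X3.50 Y5.23 E0.1559
G1 X3.50 Y20.00 E0.7454
G1 X0.00 Y20.00 E0.8851
G1 X0.00 Y3.75 E1.5337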